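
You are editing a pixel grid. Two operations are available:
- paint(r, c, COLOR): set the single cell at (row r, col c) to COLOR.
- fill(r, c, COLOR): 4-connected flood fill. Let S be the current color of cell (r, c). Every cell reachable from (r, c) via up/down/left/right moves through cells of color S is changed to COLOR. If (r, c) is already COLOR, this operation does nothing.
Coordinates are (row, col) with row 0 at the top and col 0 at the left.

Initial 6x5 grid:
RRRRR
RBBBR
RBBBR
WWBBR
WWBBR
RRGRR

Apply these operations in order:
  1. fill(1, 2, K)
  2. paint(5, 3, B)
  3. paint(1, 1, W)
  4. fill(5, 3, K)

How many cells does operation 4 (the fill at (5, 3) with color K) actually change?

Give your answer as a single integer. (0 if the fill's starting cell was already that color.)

Answer: 1

Derivation:
After op 1 fill(1,2,K) [10 cells changed]:
RRRRR
RKKKR
RKKKR
WWKKR
WWKKR
RRGRR
After op 2 paint(5,3,B):
RRRRR
RKKKR
RKKKR
WWKKR
WWKKR
RRGBR
After op 3 paint(1,1,W):
RRRRR
RWKKR
RKKKR
WWKKR
WWKKR
RRGBR
After op 4 fill(5,3,K) [1 cells changed]:
RRRRR
RWKKR
RKKKR
WWKKR
WWKKR
RRGKR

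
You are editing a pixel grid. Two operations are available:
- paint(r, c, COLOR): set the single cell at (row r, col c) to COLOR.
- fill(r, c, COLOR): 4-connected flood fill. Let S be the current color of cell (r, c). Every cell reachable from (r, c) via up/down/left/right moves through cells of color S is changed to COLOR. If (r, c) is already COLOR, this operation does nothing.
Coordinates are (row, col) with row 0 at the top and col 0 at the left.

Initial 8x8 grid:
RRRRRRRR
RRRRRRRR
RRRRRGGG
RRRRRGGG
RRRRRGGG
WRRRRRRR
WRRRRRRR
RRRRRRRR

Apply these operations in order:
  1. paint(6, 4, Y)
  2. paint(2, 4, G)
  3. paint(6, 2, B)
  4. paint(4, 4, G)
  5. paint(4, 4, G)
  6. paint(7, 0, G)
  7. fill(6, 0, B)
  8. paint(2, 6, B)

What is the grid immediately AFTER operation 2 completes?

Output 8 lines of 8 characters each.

Answer: RRRRRRRR
RRRRRRRR
RRRRGGGG
RRRRRGGG
RRRRRGGG
WRRRRRRR
WRRRYRRR
RRRRRRRR

Derivation:
After op 1 paint(6,4,Y):
RRRRRRRR
RRRRRRRR
RRRRRGGG
RRRRRGGG
RRRRRGGG
WRRRRRRR
WRRRYRRR
RRRRRRRR
After op 2 paint(2,4,G):
RRRRRRRR
RRRRRRRR
RRRRGGGG
RRRRRGGG
RRRRRGGG
WRRRRRRR
WRRRYRRR
RRRRRRRR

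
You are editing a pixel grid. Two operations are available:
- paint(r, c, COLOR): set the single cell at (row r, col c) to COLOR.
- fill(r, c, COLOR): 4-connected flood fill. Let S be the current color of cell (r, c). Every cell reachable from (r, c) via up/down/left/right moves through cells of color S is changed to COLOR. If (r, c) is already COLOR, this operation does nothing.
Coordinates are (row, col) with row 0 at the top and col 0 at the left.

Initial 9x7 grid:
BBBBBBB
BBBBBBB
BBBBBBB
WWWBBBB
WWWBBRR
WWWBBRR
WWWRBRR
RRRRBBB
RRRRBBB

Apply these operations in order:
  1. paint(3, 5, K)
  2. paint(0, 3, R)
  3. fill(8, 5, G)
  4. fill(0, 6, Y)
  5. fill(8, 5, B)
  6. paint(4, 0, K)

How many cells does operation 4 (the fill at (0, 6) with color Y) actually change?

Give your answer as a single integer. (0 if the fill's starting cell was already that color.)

Answer: 34

Derivation:
After op 1 paint(3,5,K):
BBBBBBB
BBBBBBB
BBBBBBB
WWWBBKB
WWWBBRR
WWWBBRR
WWWRBRR
RRRRBBB
RRRRBBB
After op 2 paint(0,3,R):
BBBRBBB
BBBBBBB
BBBBBBB
WWWBBKB
WWWBBRR
WWWBBRR
WWWRBRR
RRRRBBB
RRRRBBB
After op 3 fill(8,5,G) [34 cells changed]:
GGGRGGG
GGGGGGG
GGGGGGG
WWWGGKG
WWWGGRR
WWWGGRR
WWWRGRR
RRRRGGG
RRRRGGG
After op 4 fill(0,6,Y) [34 cells changed]:
YYYRYYY
YYYYYYY
YYYYYYY
WWWYYKY
WWWYYRR
WWWYYRR
WWWRYRR
RRRRYYY
RRRRYYY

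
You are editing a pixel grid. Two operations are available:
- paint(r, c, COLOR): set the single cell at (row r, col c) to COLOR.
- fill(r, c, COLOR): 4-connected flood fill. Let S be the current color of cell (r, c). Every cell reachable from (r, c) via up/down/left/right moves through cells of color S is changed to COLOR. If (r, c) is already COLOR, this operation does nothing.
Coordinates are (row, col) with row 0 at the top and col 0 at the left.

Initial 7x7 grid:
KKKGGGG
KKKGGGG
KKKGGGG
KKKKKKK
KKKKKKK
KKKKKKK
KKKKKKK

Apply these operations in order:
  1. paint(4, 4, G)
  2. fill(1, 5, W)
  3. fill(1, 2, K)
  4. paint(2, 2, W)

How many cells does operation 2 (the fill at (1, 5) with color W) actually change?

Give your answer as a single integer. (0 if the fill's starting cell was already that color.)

After op 1 paint(4,4,G):
KKKGGGG
KKKGGGG
KKKGGGG
KKKKKKK
KKKKGKK
KKKKKKK
KKKKKKK
After op 2 fill(1,5,W) [12 cells changed]:
KKKWWWW
KKKWWWW
KKKWWWW
KKKKKKK
KKKKGKK
KKKKKKK
KKKKKKK

Answer: 12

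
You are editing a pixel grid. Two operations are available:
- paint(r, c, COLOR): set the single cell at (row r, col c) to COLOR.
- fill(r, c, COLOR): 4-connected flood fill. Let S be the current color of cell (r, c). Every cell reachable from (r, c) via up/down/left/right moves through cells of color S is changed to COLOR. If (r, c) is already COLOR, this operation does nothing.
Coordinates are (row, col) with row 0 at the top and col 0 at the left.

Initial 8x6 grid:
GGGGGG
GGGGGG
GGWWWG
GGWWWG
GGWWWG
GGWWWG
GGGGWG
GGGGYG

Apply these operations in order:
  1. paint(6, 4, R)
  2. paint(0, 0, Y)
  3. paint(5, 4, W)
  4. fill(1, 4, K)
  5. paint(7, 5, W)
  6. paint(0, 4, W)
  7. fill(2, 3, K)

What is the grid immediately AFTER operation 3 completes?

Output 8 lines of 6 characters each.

After op 1 paint(6,4,R):
GGGGGG
GGGGGG
GGWWWG
GGWWWG
GGWWWG
GGWWWG
GGGGRG
GGGGYG
After op 2 paint(0,0,Y):
YGGGGG
GGGGGG
GGWWWG
GGWWWG
GGWWWG
GGWWWG
GGGGRG
GGGGYG
After op 3 paint(5,4,W):
YGGGGG
GGGGGG
GGWWWG
GGWWWG
GGWWWG
GGWWWG
GGGGRG
GGGGYG

Answer: YGGGGG
GGGGGG
GGWWWG
GGWWWG
GGWWWG
GGWWWG
GGGGRG
GGGGYG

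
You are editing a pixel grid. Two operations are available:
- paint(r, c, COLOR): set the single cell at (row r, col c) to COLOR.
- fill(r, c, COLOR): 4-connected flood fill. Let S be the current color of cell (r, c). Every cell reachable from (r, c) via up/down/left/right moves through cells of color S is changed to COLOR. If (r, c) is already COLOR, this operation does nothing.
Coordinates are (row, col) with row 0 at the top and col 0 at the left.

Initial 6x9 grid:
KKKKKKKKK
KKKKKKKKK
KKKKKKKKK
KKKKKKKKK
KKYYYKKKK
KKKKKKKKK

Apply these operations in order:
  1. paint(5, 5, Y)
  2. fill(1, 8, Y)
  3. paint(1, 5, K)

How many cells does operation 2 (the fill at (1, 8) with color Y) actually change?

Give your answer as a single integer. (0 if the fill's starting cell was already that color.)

Answer: 50

Derivation:
After op 1 paint(5,5,Y):
KKKKKKKKK
KKKKKKKKK
KKKKKKKKK
KKKKKKKKK
KKYYYKKKK
KKKKKYKKK
After op 2 fill(1,8,Y) [50 cells changed]:
YYYYYYYYY
YYYYYYYYY
YYYYYYYYY
YYYYYYYYY
YYYYYYYYY
YYYYYYYYY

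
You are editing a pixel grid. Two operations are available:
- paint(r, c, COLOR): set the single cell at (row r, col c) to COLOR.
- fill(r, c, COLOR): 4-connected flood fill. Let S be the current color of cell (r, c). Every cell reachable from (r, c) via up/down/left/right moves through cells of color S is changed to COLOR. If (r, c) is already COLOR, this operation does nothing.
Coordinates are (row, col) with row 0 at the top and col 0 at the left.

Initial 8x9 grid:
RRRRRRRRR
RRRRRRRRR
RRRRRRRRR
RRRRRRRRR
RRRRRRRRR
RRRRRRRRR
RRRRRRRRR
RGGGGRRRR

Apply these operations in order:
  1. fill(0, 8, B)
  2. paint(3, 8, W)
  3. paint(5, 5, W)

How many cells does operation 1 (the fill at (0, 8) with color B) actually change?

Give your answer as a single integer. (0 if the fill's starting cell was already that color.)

Answer: 68

Derivation:
After op 1 fill(0,8,B) [68 cells changed]:
BBBBBBBBB
BBBBBBBBB
BBBBBBBBB
BBBBBBBBB
BBBBBBBBB
BBBBBBBBB
BBBBBBBBB
BGGGGBBBB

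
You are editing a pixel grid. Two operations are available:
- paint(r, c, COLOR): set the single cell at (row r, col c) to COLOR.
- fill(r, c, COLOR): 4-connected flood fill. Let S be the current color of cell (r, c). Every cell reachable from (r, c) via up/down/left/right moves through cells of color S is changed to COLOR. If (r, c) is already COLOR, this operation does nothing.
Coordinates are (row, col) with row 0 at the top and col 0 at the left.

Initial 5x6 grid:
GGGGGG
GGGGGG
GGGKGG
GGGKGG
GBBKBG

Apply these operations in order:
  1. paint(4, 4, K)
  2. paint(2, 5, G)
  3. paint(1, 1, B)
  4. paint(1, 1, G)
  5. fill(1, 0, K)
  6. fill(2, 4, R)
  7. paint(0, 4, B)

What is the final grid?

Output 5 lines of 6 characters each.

Answer: RRRRBR
RRRRRR
RRRRRR
RRRRRR
RBBRRR

Derivation:
After op 1 paint(4,4,K):
GGGGGG
GGGGGG
GGGKGG
GGGKGG
GBBKKG
After op 2 paint(2,5,G):
GGGGGG
GGGGGG
GGGKGG
GGGKGG
GBBKKG
After op 3 paint(1,1,B):
GGGGGG
GBGGGG
GGGKGG
GGGKGG
GBBKKG
After op 4 paint(1,1,G):
GGGGGG
GGGGGG
GGGKGG
GGGKGG
GBBKKG
After op 5 fill(1,0,K) [24 cells changed]:
KKKKKK
KKKKKK
KKKKKK
KKKKKK
KBBKKK
After op 6 fill(2,4,R) [28 cells changed]:
RRRRRR
RRRRRR
RRRRRR
RRRRRR
RBBRRR
After op 7 paint(0,4,B):
RRRRBR
RRRRRR
RRRRRR
RRRRRR
RBBRRR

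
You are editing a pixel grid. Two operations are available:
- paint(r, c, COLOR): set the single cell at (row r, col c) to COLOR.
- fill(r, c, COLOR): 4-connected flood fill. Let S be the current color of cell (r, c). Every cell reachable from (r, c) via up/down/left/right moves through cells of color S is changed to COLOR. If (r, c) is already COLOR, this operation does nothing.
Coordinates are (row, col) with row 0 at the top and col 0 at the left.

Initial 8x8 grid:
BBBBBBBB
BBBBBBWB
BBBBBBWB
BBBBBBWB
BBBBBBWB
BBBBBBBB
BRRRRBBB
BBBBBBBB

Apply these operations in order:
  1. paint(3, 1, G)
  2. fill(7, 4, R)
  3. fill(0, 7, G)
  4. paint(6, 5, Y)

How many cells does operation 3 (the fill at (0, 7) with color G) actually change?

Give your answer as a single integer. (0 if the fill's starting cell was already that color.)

Answer: 59

Derivation:
After op 1 paint(3,1,G):
BBBBBBBB
BBBBBBWB
BBBBBBWB
BGBBBBWB
BBBBBBWB
BBBBBBBB
BRRRRBBB
BBBBBBBB
After op 2 fill(7,4,R) [55 cells changed]:
RRRRRRRR
RRRRRRWR
RRRRRRWR
RGRRRRWR
RRRRRRWR
RRRRRRRR
RRRRRRRR
RRRRRRRR
After op 3 fill(0,7,G) [59 cells changed]:
GGGGGGGG
GGGGGGWG
GGGGGGWG
GGGGGGWG
GGGGGGWG
GGGGGGGG
GGGGGGGG
GGGGGGGG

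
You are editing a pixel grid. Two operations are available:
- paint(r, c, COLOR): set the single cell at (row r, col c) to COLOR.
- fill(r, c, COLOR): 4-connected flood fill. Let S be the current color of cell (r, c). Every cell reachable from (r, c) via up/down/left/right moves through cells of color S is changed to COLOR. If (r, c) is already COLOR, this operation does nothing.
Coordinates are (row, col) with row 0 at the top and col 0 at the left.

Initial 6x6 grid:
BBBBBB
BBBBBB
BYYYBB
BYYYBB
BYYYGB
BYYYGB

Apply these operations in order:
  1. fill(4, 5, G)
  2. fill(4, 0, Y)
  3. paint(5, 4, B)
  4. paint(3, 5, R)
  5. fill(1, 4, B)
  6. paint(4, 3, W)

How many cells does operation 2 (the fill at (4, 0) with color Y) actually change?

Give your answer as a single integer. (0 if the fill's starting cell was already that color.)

Answer: 24

Derivation:
After op 1 fill(4,5,G) [22 cells changed]:
GGGGGG
GGGGGG
GYYYGG
GYYYGG
GYYYGG
GYYYGG
After op 2 fill(4,0,Y) [24 cells changed]:
YYYYYY
YYYYYY
YYYYYY
YYYYYY
YYYYYY
YYYYYY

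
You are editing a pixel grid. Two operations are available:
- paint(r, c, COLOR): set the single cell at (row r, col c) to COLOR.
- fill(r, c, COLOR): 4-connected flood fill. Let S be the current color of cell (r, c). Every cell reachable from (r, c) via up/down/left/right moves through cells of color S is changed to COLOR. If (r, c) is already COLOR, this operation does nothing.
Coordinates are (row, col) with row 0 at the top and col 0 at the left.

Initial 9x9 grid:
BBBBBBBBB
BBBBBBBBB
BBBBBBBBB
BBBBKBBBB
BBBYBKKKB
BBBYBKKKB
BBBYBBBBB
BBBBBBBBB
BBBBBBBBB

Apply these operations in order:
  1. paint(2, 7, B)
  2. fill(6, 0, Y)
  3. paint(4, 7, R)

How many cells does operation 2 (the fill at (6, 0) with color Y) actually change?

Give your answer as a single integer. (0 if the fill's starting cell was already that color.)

Answer: 71

Derivation:
After op 1 paint(2,7,B):
BBBBBBBBB
BBBBBBBBB
BBBBBBBBB
BBBBKBBBB
BBBYBKKKB
BBBYBKKKB
BBBYBBBBB
BBBBBBBBB
BBBBBBBBB
After op 2 fill(6,0,Y) [71 cells changed]:
YYYYYYYYY
YYYYYYYYY
YYYYYYYYY
YYYYKYYYY
YYYYYKKKY
YYYYYKKKY
YYYYYYYYY
YYYYYYYYY
YYYYYYYYY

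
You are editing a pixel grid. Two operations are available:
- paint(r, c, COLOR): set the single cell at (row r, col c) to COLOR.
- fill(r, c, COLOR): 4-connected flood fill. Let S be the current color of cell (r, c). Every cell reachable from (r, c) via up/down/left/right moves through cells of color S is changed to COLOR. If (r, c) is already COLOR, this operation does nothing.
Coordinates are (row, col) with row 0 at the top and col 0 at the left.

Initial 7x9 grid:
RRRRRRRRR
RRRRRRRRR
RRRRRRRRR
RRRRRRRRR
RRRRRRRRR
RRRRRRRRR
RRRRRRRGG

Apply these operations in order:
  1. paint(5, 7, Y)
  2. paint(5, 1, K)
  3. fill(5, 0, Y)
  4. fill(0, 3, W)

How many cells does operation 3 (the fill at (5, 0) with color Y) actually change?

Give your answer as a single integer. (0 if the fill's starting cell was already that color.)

After op 1 paint(5,7,Y):
RRRRRRRRR
RRRRRRRRR
RRRRRRRRR
RRRRRRRRR
RRRRRRRRR
RRRRRRRYR
RRRRRRRGG
After op 2 paint(5,1,K):
RRRRRRRRR
RRRRRRRRR
RRRRRRRRR
RRRRRRRRR
RRRRRRRRR
RKRRRRRYR
RRRRRRRGG
After op 3 fill(5,0,Y) [59 cells changed]:
YYYYYYYYY
YYYYYYYYY
YYYYYYYYY
YYYYYYYYY
YYYYYYYYY
YKYYYYYYY
YYYYYYYGG

Answer: 59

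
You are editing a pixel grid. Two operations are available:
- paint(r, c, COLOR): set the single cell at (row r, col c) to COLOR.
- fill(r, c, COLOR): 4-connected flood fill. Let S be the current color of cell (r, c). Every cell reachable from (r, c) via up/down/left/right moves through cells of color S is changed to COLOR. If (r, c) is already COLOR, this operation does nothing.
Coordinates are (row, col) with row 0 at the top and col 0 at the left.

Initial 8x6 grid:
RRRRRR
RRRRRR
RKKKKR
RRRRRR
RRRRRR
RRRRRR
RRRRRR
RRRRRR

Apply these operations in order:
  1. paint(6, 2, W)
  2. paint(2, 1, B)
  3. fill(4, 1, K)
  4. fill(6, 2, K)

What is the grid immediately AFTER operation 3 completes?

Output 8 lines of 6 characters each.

Answer: KKKKKK
KKKKKK
KBKKKK
KKKKKK
KKKKKK
KKKKKK
KKWKKK
KKKKKK

Derivation:
After op 1 paint(6,2,W):
RRRRRR
RRRRRR
RKKKKR
RRRRRR
RRRRRR
RRRRRR
RRWRRR
RRRRRR
After op 2 paint(2,1,B):
RRRRRR
RRRRRR
RBKKKR
RRRRRR
RRRRRR
RRRRRR
RRWRRR
RRRRRR
After op 3 fill(4,1,K) [43 cells changed]:
KKKKKK
KKKKKK
KBKKKK
KKKKKK
KKKKKK
KKKKKK
KKWKKK
KKKKKK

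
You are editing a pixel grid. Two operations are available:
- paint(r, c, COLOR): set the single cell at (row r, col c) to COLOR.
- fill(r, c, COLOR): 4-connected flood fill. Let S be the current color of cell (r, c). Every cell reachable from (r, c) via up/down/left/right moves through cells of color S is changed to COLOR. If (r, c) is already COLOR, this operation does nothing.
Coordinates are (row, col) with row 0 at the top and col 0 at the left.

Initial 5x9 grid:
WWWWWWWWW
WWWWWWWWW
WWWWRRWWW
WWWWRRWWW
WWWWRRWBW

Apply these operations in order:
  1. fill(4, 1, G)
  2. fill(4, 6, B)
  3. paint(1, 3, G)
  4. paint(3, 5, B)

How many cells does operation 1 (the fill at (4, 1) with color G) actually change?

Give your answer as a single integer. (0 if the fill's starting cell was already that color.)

After op 1 fill(4,1,G) [38 cells changed]:
GGGGGGGGG
GGGGGGGGG
GGGGRRGGG
GGGGRRGGG
GGGGRRGBG

Answer: 38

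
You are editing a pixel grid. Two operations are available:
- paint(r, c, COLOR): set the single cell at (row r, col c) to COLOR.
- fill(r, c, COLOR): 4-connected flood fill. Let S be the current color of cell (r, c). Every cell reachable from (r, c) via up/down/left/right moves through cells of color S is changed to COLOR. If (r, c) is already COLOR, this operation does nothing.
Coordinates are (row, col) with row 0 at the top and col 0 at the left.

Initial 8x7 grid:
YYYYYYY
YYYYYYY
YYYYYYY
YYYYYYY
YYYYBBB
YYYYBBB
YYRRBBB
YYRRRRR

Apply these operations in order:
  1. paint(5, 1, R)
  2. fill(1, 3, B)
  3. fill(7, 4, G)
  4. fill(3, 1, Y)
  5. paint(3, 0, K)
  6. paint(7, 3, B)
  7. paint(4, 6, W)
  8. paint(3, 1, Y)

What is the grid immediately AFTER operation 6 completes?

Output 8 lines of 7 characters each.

After op 1 paint(5,1,R):
YYYYYYY
YYYYYYY
YYYYYYY
YYYYYYY
YYYYBBB
YRYYBBB
YYRRBBB
YYRRRRR
After op 2 fill(1,3,B) [39 cells changed]:
BBBBBBB
BBBBBBB
BBBBBBB
BBBBBBB
BBBBBBB
BRBBBBB
BBRRBBB
BBRRRRR
After op 3 fill(7,4,G) [7 cells changed]:
BBBBBBB
BBBBBBB
BBBBBBB
BBBBBBB
BBBBBBB
BRBBBBB
BBGGBBB
BBGGGGG
After op 4 fill(3,1,Y) [48 cells changed]:
YYYYYYY
YYYYYYY
YYYYYYY
YYYYYYY
YYYYYYY
YRYYYYY
YYGGYYY
YYGGGGG
After op 5 paint(3,0,K):
YYYYYYY
YYYYYYY
YYYYYYY
KYYYYYY
YYYYYYY
YRYYYYY
YYGGYYY
YYGGGGG
After op 6 paint(7,3,B):
YYYYYYY
YYYYYYY
YYYYYYY
KYYYYYY
YYYYYYY
YRYYYYY
YYGGYYY
YYGBGGG

Answer: YYYYYYY
YYYYYYY
YYYYYYY
KYYYYYY
YYYYYYY
YRYYYYY
YYGGYYY
YYGBGGG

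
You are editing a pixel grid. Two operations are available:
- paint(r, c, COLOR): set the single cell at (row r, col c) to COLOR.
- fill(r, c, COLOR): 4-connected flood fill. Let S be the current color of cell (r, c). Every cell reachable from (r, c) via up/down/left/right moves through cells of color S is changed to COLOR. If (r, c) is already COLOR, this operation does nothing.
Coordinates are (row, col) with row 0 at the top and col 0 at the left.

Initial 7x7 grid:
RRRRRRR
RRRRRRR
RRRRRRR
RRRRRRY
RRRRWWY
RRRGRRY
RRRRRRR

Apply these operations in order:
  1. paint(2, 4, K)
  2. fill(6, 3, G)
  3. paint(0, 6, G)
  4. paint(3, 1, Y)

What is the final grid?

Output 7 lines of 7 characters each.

After op 1 paint(2,4,K):
RRRRRRR
RRRRRRR
RRRRKRR
RRRRRRY
RRRRWWY
RRRGRRY
RRRRRRR
After op 2 fill(6,3,G) [42 cells changed]:
GGGGGGG
GGGGGGG
GGGGKGG
GGGGGGY
GGGGWWY
GGGGGGY
GGGGGGG
After op 3 paint(0,6,G):
GGGGGGG
GGGGGGG
GGGGKGG
GGGGGGY
GGGGWWY
GGGGGGY
GGGGGGG
After op 4 paint(3,1,Y):
GGGGGGG
GGGGGGG
GGGGKGG
GYGGGGY
GGGGWWY
GGGGGGY
GGGGGGG

Answer: GGGGGGG
GGGGGGG
GGGGKGG
GYGGGGY
GGGGWWY
GGGGGGY
GGGGGGG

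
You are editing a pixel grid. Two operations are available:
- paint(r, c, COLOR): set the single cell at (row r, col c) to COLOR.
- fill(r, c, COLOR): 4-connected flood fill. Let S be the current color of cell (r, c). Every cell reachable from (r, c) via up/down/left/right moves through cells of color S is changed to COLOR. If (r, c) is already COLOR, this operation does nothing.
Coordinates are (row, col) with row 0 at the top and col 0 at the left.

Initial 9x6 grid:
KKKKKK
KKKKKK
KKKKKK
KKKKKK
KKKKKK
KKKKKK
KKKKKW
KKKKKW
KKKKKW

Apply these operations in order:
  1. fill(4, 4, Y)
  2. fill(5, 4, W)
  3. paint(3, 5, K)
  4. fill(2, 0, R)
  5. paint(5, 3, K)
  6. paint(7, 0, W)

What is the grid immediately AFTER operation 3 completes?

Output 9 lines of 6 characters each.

After op 1 fill(4,4,Y) [51 cells changed]:
YYYYYY
YYYYYY
YYYYYY
YYYYYY
YYYYYY
YYYYYY
YYYYYW
YYYYYW
YYYYYW
After op 2 fill(5,4,W) [51 cells changed]:
WWWWWW
WWWWWW
WWWWWW
WWWWWW
WWWWWW
WWWWWW
WWWWWW
WWWWWW
WWWWWW
After op 3 paint(3,5,K):
WWWWWW
WWWWWW
WWWWWW
WWWWWK
WWWWWW
WWWWWW
WWWWWW
WWWWWW
WWWWWW

Answer: WWWWWW
WWWWWW
WWWWWW
WWWWWK
WWWWWW
WWWWWW
WWWWWW
WWWWWW
WWWWWW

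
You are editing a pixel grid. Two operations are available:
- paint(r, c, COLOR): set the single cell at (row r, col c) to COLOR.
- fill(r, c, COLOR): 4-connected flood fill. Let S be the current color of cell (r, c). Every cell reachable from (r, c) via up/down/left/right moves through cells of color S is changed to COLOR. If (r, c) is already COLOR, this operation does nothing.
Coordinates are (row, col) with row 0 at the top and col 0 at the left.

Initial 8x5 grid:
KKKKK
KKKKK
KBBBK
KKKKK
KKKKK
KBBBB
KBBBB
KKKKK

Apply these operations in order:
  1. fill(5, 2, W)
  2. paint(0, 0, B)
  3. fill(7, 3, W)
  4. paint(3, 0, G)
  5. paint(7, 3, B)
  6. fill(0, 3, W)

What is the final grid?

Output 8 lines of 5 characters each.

Answer: BWWWW
WWWWW
WBBBW
GWWWW
WWWWW
WWWWW
WWWWW
WWWBW

Derivation:
After op 1 fill(5,2,W) [8 cells changed]:
KKKKK
KKKKK
KBBBK
KKKKK
KKKKK
KWWWW
KWWWW
KKKKK
After op 2 paint(0,0,B):
BKKKK
KKKKK
KBBBK
KKKKK
KKKKK
KWWWW
KWWWW
KKKKK
After op 3 fill(7,3,W) [28 cells changed]:
BWWWW
WWWWW
WBBBW
WWWWW
WWWWW
WWWWW
WWWWW
WWWWW
After op 4 paint(3,0,G):
BWWWW
WWWWW
WBBBW
GWWWW
WWWWW
WWWWW
WWWWW
WWWWW
After op 5 paint(7,3,B):
BWWWW
WWWWW
WBBBW
GWWWW
WWWWW
WWWWW
WWWWW
WWWBW
After op 6 fill(0,3,W) [0 cells changed]:
BWWWW
WWWWW
WBBBW
GWWWW
WWWWW
WWWWW
WWWWW
WWWBW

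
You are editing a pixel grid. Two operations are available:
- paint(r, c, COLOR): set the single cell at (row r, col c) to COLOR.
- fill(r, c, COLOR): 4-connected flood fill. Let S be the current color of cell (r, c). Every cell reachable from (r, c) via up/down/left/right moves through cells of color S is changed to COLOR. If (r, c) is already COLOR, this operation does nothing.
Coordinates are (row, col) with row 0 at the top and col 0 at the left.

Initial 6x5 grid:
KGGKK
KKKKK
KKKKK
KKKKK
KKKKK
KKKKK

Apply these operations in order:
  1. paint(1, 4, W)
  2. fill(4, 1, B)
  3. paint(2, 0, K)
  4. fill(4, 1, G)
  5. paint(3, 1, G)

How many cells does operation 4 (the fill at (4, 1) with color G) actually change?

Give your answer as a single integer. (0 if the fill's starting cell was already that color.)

After op 1 paint(1,4,W):
KGGKK
KKKKW
KKKKK
KKKKK
KKKKK
KKKKK
After op 2 fill(4,1,B) [27 cells changed]:
BGGBB
BBBBW
BBBBB
BBBBB
BBBBB
BBBBB
After op 3 paint(2,0,K):
BGGBB
BBBBW
KBBBB
BBBBB
BBBBB
BBBBB
After op 4 fill(4,1,G) [26 cells changed]:
GGGGG
GGGGW
KGGGG
GGGGG
GGGGG
GGGGG

Answer: 26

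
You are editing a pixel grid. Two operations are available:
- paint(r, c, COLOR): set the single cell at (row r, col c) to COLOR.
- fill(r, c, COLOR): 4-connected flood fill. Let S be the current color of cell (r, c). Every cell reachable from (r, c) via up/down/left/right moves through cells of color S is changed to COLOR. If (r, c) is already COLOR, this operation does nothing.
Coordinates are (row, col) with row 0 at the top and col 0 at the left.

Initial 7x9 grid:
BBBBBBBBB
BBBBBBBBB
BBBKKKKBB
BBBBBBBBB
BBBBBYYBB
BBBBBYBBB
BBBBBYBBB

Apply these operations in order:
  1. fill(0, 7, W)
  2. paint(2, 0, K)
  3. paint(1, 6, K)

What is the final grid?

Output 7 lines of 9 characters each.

After op 1 fill(0,7,W) [55 cells changed]:
WWWWWWWWW
WWWWWWWWW
WWWKKKKWW
WWWWWWWWW
WWWWWYYWW
WWWWWYWWW
WWWWWYWWW
After op 2 paint(2,0,K):
WWWWWWWWW
WWWWWWWWW
KWWKKKKWW
WWWWWWWWW
WWWWWYYWW
WWWWWYWWW
WWWWWYWWW
After op 3 paint(1,6,K):
WWWWWWWWW
WWWWWWKWW
KWWKKKKWW
WWWWWWWWW
WWWWWYYWW
WWWWWYWWW
WWWWWYWWW

Answer: WWWWWWWWW
WWWWWWKWW
KWWKKKKWW
WWWWWWWWW
WWWWWYYWW
WWWWWYWWW
WWWWWYWWW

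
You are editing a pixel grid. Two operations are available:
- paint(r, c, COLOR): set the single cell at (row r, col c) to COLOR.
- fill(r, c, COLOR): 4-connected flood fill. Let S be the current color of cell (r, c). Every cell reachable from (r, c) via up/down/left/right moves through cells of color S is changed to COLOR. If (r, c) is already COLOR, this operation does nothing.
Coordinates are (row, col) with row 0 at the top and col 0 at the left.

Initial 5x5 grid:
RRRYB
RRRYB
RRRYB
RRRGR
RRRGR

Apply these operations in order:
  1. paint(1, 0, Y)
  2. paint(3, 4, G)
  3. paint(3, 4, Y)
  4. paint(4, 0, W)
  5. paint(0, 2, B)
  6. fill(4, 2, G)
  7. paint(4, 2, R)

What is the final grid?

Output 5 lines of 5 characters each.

After op 1 paint(1,0,Y):
RRRYB
YRRYB
RRRYB
RRRGR
RRRGR
After op 2 paint(3,4,G):
RRRYB
YRRYB
RRRYB
RRRGG
RRRGR
After op 3 paint(3,4,Y):
RRRYB
YRRYB
RRRYB
RRRGY
RRRGR
After op 4 paint(4,0,W):
RRRYB
YRRYB
RRRYB
RRRGY
WRRGR
After op 5 paint(0,2,B):
RRBYB
YRRYB
RRRYB
RRRGY
WRRGR
After op 6 fill(4,2,G) [12 cells changed]:
GGBYB
YGGYB
GGGYB
GGGGY
WGGGR
After op 7 paint(4,2,R):
GGBYB
YGGYB
GGGYB
GGGGY
WGRGR

Answer: GGBYB
YGGYB
GGGYB
GGGGY
WGRGR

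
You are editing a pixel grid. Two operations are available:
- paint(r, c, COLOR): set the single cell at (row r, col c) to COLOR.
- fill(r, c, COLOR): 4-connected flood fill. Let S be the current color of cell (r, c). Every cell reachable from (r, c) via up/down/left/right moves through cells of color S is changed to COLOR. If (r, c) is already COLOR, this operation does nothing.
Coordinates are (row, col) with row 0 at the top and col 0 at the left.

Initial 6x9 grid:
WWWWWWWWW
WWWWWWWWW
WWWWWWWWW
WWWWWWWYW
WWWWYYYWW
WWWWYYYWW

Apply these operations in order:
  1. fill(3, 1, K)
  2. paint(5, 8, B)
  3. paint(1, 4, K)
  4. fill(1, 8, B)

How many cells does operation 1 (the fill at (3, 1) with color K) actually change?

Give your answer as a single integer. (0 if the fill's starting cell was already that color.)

After op 1 fill(3,1,K) [47 cells changed]:
KKKKKKKKK
KKKKKKKKK
KKKKKKKKK
KKKKKKKYK
KKKKYYYKK
KKKKYYYKK

Answer: 47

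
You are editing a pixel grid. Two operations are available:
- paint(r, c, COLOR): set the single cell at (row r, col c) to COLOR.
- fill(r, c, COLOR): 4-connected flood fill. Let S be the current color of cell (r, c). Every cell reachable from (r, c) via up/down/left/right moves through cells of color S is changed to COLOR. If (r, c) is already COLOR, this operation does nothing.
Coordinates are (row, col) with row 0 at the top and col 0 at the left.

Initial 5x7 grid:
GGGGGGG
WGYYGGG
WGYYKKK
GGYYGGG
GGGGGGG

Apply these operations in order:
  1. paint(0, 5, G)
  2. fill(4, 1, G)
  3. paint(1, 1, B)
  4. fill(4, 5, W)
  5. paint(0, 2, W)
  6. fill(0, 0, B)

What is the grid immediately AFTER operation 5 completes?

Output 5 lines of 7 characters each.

Answer: GGWGGGG
WBYYGGG
WWYYKKK
WWYYWWW
WWWWWWW

Derivation:
After op 1 paint(0,5,G):
GGGGGGG
WGYYGGG
WGYYKKK
GGYYGGG
GGGGGGG
After op 2 fill(4,1,G) [0 cells changed]:
GGGGGGG
WGYYGGG
WGYYKKK
GGYYGGG
GGGGGGG
After op 3 paint(1,1,B):
GGGGGGG
WBYYGGG
WGYYKKK
GGYYGGG
GGGGGGG
After op 4 fill(4,5,W) [13 cells changed]:
GGGGGGG
WBYYGGG
WWYYKKK
WWYYWWW
WWWWWWW
After op 5 paint(0,2,W):
GGWGGGG
WBYYGGG
WWYYKKK
WWYYWWW
WWWWWWW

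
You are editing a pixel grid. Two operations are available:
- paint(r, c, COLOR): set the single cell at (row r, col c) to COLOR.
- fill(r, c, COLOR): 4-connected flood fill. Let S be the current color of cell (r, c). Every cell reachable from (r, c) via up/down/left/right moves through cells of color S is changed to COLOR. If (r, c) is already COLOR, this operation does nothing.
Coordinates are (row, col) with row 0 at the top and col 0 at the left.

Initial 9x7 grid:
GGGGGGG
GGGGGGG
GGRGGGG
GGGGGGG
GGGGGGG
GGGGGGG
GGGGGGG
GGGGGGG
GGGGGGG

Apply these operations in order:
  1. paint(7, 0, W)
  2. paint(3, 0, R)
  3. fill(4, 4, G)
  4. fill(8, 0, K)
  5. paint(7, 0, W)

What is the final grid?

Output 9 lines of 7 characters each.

Answer: KKKKKKK
KKKKKKK
KKRKKKK
RKKKKKK
KKKKKKK
KKKKKKK
KKKKKKK
WKKKKKK
KKKKKKK

Derivation:
After op 1 paint(7,0,W):
GGGGGGG
GGGGGGG
GGRGGGG
GGGGGGG
GGGGGGG
GGGGGGG
GGGGGGG
WGGGGGG
GGGGGGG
After op 2 paint(3,0,R):
GGGGGGG
GGGGGGG
GGRGGGG
RGGGGGG
GGGGGGG
GGGGGGG
GGGGGGG
WGGGGGG
GGGGGGG
After op 3 fill(4,4,G) [0 cells changed]:
GGGGGGG
GGGGGGG
GGRGGGG
RGGGGGG
GGGGGGG
GGGGGGG
GGGGGGG
WGGGGGG
GGGGGGG
After op 4 fill(8,0,K) [60 cells changed]:
KKKKKKK
KKKKKKK
KKRKKKK
RKKKKKK
KKKKKKK
KKKKKKK
KKKKKKK
WKKKKKK
KKKKKKK
After op 5 paint(7,0,W):
KKKKKKK
KKKKKKK
KKRKKKK
RKKKKKK
KKKKKKK
KKKKKKK
KKKKKKK
WKKKKKK
KKKKKKK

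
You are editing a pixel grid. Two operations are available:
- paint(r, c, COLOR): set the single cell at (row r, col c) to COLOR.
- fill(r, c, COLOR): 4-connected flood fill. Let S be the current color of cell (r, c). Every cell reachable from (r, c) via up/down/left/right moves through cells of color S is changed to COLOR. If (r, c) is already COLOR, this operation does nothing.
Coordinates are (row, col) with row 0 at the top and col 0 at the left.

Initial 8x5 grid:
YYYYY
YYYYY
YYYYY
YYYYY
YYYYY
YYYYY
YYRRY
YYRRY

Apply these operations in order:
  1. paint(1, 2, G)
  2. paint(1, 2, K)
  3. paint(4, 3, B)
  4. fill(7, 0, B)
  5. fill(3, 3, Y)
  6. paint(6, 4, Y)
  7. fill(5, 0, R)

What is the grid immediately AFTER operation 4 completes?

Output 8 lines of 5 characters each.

Answer: BBBBB
BBKBB
BBBBB
BBBBB
BBBBB
BBBBB
BBRRB
BBRRB

Derivation:
After op 1 paint(1,2,G):
YYYYY
YYGYY
YYYYY
YYYYY
YYYYY
YYYYY
YYRRY
YYRRY
After op 2 paint(1,2,K):
YYYYY
YYKYY
YYYYY
YYYYY
YYYYY
YYYYY
YYRRY
YYRRY
After op 3 paint(4,3,B):
YYYYY
YYKYY
YYYYY
YYYYY
YYYBY
YYYYY
YYRRY
YYRRY
After op 4 fill(7,0,B) [34 cells changed]:
BBBBB
BBKBB
BBBBB
BBBBB
BBBBB
BBBBB
BBRRB
BBRRB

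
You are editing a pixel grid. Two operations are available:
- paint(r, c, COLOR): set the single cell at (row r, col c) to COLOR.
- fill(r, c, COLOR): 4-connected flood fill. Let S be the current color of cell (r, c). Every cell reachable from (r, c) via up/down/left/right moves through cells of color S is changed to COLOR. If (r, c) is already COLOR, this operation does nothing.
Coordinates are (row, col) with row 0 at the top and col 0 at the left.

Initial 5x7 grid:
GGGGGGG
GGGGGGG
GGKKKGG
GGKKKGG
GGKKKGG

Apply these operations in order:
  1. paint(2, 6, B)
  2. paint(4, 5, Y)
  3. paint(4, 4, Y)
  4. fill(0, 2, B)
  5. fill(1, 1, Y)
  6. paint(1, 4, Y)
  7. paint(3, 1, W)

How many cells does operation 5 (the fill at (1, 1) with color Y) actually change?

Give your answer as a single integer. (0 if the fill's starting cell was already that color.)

Answer: 25

Derivation:
After op 1 paint(2,6,B):
GGGGGGG
GGGGGGG
GGKKKGB
GGKKKGG
GGKKKGG
After op 2 paint(4,5,Y):
GGGGGGG
GGGGGGG
GGKKKGB
GGKKKGG
GGKKKYG
After op 3 paint(4,4,Y):
GGGGGGG
GGGGGGG
GGKKKGB
GGKKKGG
GGKKYYG
After op 4 fill(0,2,B) [24 cells changed]:
BBBBBBB
BBBBBBB
BBKKKBB
BBKKKBB
BBKKYYB
After op 5 fill(1,1,Y) [25 cells changed]:
YYYYYYY
YYYYYYY
YYKKKYY
YYKKKYY
YYKKYYY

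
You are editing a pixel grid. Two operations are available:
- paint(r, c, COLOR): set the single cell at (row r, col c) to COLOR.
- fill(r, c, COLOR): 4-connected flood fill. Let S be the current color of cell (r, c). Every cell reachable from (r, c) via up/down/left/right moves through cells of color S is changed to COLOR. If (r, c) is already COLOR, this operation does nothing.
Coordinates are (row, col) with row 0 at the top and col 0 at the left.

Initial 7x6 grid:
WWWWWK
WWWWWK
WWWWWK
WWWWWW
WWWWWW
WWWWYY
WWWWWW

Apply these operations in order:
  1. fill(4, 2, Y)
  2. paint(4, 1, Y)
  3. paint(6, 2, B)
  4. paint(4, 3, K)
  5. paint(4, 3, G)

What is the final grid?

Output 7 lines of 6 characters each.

After op 1 fill(4,2,Y) [37 cells changed]:
YYYYYK
YYYYYK
YYYYYK
YYYYYY
YYYYYY
YYYYYY
YYYYYY
After op 2 paint(4,1,Y):
YYYYYK
YYYYYK
YYYYYK
YYYYYY
YYYYYY
YYYYYY
YYYYYY
After op 3 paint(6,2,B):
YYYYYK
YYYYYK
YYYYYK
YYYYYY
YYYYYY
YYYYYY
YYBYYY
After op 4 paint(4,3,K):
YYYYYK
YYYYYK
YYYYYK
YYYYYY
YYYKYY
YYYYYY
YYBYYY
After op 5 paint(4,3,G):
YYYYYK
YYYYYK
YYYYYK
YYYYYY
YYYGYY
YYYYYY
YYBYYY

Answer: YYYYYK
YYYYYK
YYYYYK
YYYYYY
YYYGYY
YYYYYY
YYBYYY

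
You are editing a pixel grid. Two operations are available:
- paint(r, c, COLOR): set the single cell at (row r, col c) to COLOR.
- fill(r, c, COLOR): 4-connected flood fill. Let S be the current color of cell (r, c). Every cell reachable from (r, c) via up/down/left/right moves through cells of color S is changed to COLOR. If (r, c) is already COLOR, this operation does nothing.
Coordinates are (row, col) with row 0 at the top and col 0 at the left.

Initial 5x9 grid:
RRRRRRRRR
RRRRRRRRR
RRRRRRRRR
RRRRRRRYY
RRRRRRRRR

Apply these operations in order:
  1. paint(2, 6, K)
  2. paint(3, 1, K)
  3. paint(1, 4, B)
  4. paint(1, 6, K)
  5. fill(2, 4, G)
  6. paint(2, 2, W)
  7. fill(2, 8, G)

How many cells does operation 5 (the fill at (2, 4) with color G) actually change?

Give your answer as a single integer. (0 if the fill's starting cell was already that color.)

After op 1 paint(2,6,K):
RRRRRRRRR
RRRRRRRRR
RRRRRRKRR
RRRRRRRYY
RRRRRRRRR
After op 2 paint(3,1,K):
RRRRRRRRR
RRRRRRRRR
RRRRRRKRR
RKRRRRRYY
RRRRRRRRR
After op 3 paint(1,4,B):
RRRRRRRRR
RRRRBRRRR
RRRRRRKRR
RKRRRRRYY
RRRRRRRRR
After op 4 paint(1,6,K):
RRRRRRRRR
RRRRBRKRR
RRRRRRKRR
RKRRRRRYY
RRRRRRRRR
After op 5 fill(2,4,G) [39 cells changed]:
GGGGGGGGG
GGGGBGKGG
GGGGGGKGG
GKGGGGGYY
GGGGGGGGG

Answer: 39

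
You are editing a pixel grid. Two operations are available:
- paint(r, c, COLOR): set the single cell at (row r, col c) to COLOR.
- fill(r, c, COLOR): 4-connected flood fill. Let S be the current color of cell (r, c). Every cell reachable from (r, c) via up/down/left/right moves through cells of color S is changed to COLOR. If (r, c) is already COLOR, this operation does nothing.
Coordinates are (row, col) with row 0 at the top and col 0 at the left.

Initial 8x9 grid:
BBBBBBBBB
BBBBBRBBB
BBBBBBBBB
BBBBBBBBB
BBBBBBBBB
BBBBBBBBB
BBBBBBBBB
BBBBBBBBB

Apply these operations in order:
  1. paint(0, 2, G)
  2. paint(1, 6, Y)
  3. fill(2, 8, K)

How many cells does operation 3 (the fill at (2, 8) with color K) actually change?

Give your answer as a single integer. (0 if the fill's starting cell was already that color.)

Answer: 69

Derivation:
After op 1 paint(0,2,G):
BBGBBBBBB
BBBBBRBBB
BBBBBBBBB
BBBBBBBBB
BBBBBBBBB
BBBBBBBBB
BBBBBBBBB
BBBBBBBBB
After op 2 paint(1,6,Y):
BBGBBBBBB
BBBBBRYBB
BBBBBBBBB
BBBBBBBBB
BBBBBBBBB
BBBBBBBBB
BBBBBBBBB
BBBBBBBBB
After op 3 fill(2,8,K) [69 cells changed]:
KKGKKKKKK
KKKKKRYKK
KKKKKKKKK
KKKKKKKKK
KKKKKKKKK
KKKKKKKKK
KKKKKKKKK
KKKKKKKKK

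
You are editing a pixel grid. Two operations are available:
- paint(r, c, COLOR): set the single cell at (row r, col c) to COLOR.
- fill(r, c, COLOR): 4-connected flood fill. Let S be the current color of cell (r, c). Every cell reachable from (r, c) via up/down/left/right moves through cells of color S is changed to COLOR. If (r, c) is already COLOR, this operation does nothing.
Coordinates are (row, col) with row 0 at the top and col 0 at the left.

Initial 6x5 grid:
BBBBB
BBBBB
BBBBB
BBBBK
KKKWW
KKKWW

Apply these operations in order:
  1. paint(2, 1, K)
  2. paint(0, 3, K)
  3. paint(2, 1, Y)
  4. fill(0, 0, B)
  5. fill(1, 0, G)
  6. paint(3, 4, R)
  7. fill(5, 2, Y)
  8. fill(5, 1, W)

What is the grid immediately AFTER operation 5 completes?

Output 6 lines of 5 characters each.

Answer: GGGKG
GGGGG
GYGGG
GGGGK
KKKWW
KKKWW

Derivation:
After op 1 paint(2,1,K):
BBBBB
BBBBB
BKBBB
BBBBK
KKKWW
KKKWW
After op 2 paint(0,3,K):
BBBKB
BBBBB
BKBBB
BBBBK
KKKWW
KKKWW
After op 3 paint(2,1,Y):
BBBKB
BBBBB
BYBBB
BBBBK
KKKWW
KKKWW
After op 4 fill(0,0,B) [0 cells changed]:
BBBKB
BBBBB
BYBBB
BBBBK
KKKWW
KKKWW
After op 5 fill(1,0,G) [17 cells changed]:
GGGKG
GGGGG
GYGGG
GGGGK
KKKWW
KKKWW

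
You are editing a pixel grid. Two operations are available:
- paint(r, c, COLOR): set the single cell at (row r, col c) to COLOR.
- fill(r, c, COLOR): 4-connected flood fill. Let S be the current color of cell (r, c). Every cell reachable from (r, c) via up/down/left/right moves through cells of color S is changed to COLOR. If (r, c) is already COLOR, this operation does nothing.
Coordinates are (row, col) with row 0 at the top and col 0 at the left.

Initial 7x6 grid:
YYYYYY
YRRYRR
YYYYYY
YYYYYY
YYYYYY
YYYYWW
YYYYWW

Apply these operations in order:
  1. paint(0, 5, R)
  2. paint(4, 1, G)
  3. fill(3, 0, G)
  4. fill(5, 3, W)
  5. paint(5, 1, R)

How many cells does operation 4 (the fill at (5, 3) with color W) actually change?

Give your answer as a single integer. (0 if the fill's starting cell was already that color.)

Answer: 33

Derivation:
After op 1 paint(0,5,R):
YYYYYR
YRRYRR
YYYYYY
YYYYYY
YYYYYY
YYYYWW
YYYYWW
After op 2 paint(4,1,G):
YYYYYR
YRRYRR
YYYYYY
YYYYYY
YGYYYY
YYYYWW
YYYYWW
After op 3 fill(3,0,G) [32 cells changed]:
GGGGGR
GRRGRR
GGGGGG
GGGGGG
GGGGGG
GGGGWW
GGGGWW
After op 4 fill(5,3,W) [33 cells changed]:
WWWWWR
WRRWRR
WWWWWW
WWWWWW
WWWWWW
WWWWWW
WWWWWW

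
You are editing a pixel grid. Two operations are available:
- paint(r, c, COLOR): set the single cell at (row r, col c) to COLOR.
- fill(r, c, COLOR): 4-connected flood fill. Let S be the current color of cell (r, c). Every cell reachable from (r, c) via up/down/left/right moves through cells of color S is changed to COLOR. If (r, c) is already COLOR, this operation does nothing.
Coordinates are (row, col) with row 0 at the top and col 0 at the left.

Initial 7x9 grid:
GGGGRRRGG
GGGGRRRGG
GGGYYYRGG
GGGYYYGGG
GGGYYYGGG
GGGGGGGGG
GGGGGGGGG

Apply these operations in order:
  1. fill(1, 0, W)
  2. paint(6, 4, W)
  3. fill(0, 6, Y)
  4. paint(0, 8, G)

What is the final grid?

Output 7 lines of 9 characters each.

After op 1 fill(1,0,W) [47 cells changed]:
WWWWRRRWW
WWWWRRRWW
WWWYYYRWW
WWWYYYWWW
WWWYYYWWW
WWWWWWWWW
WWWWWWWWW
After op 2 paint(6,4,W):
WWWWRRRWW
WWWWRRRWW
WWWYYYRWW
WWWYYYWWW
WWWYYYWWW
WWWWWWWWW
WWWWWWWWW
After op 3 fill(0,6,Y) [7 cells changed]:
WWWWYYYWW
WWWWYYYWW
WWWYYYYWW
WWWYYYWWW
WWWYYYWWW
WWWWWWWWW
WWWWWWWWW
After op 4 paint(0,8,G):
WWWWYYYWG
WWWWYYYWW
WWWYYYYWW
WWWYYYWWW
WWWYYYWWW
WWWWWWWWW
WWWWWWWWW

Answer: WWWWYYYWG
WWWWYYYWW
WWWYYYYWW
WWWYYYWWW
WWWYYYWWW
WWWWWWWWW
WWWWWWWWW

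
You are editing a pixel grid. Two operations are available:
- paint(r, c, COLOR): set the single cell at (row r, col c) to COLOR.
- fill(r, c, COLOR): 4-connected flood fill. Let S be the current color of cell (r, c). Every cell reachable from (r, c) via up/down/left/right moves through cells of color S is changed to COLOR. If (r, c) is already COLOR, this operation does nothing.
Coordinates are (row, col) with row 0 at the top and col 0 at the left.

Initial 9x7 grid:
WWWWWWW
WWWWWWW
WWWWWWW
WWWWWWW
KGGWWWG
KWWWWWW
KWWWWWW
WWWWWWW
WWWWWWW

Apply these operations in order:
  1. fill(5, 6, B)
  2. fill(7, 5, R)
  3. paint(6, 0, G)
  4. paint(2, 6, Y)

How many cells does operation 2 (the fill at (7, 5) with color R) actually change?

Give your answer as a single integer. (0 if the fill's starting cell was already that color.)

Answer: 57

Derivation:
After op 1 fill(5,6,B) [57 cells changed]:
BBBBBBB
BBBBBBB
BBBBBBB
BBBBBBB
KGGBBBG
KBBBBBB
KBBBBBB
BBBBBBB
BBBBBBB
After op 2 fill(7,5,R) [57 cells changed]:
RRRRRRR
RRRRRRR
RRRRRRR
RRRRRRR
KGGRRRG
KRRRRRR
KRRRRRR
RRRRRRR
RRRRRRR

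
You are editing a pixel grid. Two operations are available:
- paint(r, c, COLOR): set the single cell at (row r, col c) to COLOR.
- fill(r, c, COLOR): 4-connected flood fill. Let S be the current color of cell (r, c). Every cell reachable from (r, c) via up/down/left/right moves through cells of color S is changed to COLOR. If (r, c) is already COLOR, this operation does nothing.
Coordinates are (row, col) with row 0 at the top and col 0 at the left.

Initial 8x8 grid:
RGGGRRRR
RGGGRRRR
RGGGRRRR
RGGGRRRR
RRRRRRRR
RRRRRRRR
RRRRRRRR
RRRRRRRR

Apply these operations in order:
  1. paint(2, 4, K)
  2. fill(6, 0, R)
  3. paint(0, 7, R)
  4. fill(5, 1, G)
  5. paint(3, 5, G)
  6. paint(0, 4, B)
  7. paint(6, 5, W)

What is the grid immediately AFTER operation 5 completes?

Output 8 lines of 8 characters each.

Answer: GGGGGGGG
GGGGGGGG
GGGGKGGG
GGGGGGGG
GGGGGGGG
GGGGGGGG
GGGGGGGG
GGGGGGGG

Derivation:
After op 1 paint(2,4,K):
RGGGRRRR
RGGGRRRR
RGGGKRRR
RGGGRRRR
RRRRRRRR
RRRRRRRR
RRRRRRRR
RRRRRRRR
After op 2 fill(6,0,R) [0 cells changed]:
RGGGRRRR
RGGGRRRR
RGGGKRRR
RGGGRRRR
RRRRRRRR
RRRRRRRR
RRRRRRRR
RRRRRRRR
After op 3 paint(0,7,R):
RGGGRRRR
RGGGRRRR
RGGGKRRR
RGGGRRRR
RRRRRRRR
RRRRRRRR
RRRRRRRR
RRRRRRRR
After op 4 fill(5,1,G) [51 cells changed]:
GGGGGGGG
GGGGGGGG
GGGGKGGG
GGGGGGGG
GGGGGGGG
GGGGGGGG
GGGGGGGG
GGGGGGGG
After op 5 paint(3,5,G):
GGGGGGGG
GGGGGGGG
GGGGKGGG
GGGGGGGG
GGGGGGGG
GGGGGGGG
GGGGGGGG
GGGGGGGG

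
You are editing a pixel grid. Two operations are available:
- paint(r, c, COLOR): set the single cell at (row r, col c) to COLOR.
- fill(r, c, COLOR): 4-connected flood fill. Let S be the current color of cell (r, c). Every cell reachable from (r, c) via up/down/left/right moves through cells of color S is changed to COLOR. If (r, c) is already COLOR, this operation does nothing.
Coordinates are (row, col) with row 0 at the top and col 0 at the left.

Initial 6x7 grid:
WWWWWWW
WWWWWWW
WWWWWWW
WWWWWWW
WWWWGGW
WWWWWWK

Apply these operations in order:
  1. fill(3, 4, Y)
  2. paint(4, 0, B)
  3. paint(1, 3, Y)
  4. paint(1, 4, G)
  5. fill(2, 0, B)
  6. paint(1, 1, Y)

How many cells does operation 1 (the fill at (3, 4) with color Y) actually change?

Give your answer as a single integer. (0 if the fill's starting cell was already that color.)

Answer: 39

Derivation:
After op 1 fill(3,4,Y) [39 cells changed]:
YYYYYYY
YYYYYYY
YYYYYYY
YYYYYYY
YYYYGGY
YYYYYYK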